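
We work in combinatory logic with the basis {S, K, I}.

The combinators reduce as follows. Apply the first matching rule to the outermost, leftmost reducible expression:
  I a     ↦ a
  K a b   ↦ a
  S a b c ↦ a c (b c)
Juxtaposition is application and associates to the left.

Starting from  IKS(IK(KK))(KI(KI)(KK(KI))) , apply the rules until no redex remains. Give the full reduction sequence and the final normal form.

  start: IKS(IK(KK))(KI(KI)(KK(KI)))
  →1  KS(IK(KK))(KI(KI)(KK(KI)))
  →2  S(KI(KI)(KK(KI)))
  →3  S(I(KK(KI)))
  →4  S(KK(KI))
  →5  SK

Answer: normal form = SK  (in 5 steps)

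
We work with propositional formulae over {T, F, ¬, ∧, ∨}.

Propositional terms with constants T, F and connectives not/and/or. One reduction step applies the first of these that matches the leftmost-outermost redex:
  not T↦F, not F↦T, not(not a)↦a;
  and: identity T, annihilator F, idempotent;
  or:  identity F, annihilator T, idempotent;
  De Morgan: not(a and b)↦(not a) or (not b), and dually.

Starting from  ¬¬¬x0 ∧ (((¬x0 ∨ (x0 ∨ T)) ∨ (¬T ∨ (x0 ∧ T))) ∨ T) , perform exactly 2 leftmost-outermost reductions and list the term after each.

Answer: after 2 steps: ¬x0 ∧ T

Reduction:
  start: ¬¬¬x0 ∧ (((¬x0 ∨ (x0 ∨ T)) ∨ (¬T ∨ (x0 ∧ T))) ∨ T)
  →1  ¬x0 ∧ (((¬x0 ∨ (x0 ∨ T)) ∨ (¬T ∨ (x0 ∧ T))) ∨ T)
  →2  ¬x0 ∧ T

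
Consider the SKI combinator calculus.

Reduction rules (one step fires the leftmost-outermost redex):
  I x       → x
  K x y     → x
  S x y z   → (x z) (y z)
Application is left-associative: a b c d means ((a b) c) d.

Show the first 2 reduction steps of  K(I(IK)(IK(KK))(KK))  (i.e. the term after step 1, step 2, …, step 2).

Answer: after 2 steps: K(K(IK(KK))(KK))

Working:
  start: K(I(IK)(IK(KK))(KK))
  →1  K(IK(IK(KK))(KK))
  →2  K(K(IK(KK))(KK))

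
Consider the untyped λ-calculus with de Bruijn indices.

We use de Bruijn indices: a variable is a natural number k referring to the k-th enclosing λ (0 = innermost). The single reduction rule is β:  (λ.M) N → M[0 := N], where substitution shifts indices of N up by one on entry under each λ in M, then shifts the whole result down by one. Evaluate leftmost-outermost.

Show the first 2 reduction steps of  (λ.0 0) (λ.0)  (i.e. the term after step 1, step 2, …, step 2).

  start: (λ.0 0) (λ.0)
  →1  (λ.0) (λ.0)
  →2  λ.0

Answer: after 2 steps: λ.0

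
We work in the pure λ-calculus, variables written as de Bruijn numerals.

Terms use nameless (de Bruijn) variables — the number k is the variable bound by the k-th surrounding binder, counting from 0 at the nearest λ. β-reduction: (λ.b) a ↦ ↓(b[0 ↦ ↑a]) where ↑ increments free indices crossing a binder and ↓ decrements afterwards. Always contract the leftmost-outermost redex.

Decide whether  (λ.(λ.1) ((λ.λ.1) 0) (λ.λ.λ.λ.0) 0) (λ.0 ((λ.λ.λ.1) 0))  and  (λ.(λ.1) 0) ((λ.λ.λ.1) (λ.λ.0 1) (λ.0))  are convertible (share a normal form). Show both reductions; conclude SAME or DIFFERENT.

Term A:
  start: (λ.(λ.1) ((λ.λ.1) 0) (λ.λ.λ.λ.0) 0) (λ.0 ((λ.λ.λ.1) 0))
  →1  (λ.λ.0 ((λ.λ.λ.1) 0)) ((λ.λ.1) (λ.0 ((λ.λ.λ.1) 0))) (λ.λ.λ.λ.0) (λ.0 ((λ.λ.λ.1) 0))
  →2  (λ.0 ((λ.λ.λ.1) 0)) (λ.λ.λ.λ.0) (λ.0 ((λ.λ.λ.1) 0))
  →3  (λ.λ.λ.λ.0) ((λ.λ.λ.1) (λ.λ.λ.λ.0)) (λ.0 ((λ.λ.λ.1) 0))
  →4  (λ.λ.λ.0) (λ.0 ((λ.λ.λ.1) 0))
  →5  λ.λ.0

Term B:
  start: (λ.(λ.1) 0) ((λ.λ.λ.1) (λ.λ.0 1) (λ.0))
  →1  (λ.(λ.λ.λ.1) (λ.λ.0 1) (λ.0)) ((λ.λ.λ.1) (λ.λ.0 1) (λ.0))
  →2  (λ.λ.λ.1) (λ.λ.0 1) (λ.0)
  →3  (λ.λ.1) (λ.0)
  →4  λ.λ.0

Answer: SAME — A ⇓ λ.λ.0, B ⇓ λ.λ.0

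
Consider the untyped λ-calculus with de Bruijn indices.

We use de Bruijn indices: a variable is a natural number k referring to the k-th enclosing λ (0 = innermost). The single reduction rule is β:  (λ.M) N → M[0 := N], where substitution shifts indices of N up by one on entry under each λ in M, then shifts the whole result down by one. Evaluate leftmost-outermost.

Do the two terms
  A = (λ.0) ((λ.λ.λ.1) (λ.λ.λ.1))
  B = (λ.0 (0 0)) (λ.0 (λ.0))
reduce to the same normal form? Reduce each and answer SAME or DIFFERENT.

Term A:
  start: (λ.0) ((λ.λ.λ.1) (λ.λ.λ.1))
  →1  (λ.λ.λ.1) (λ.λ.λ.1)
  →2  λ.λ.1

Term B:
  start: (λ.0 (0 0)) (λ.0 (λ.0))
  →1  (λ.0 (λ.0)) ((λ.0 (λ.0)) (λ.0 (λ.0)))
  →2  (λ.0 (λ.0)) (λ.0 (λ.0)) (λ.0)
  →3  (λ.0 (λ.0)) (λ.0) (λ.0)
  →4  (λ.0) (λ.0) (λ.0)
  →5  (λ.0) (λ.0)
  →6  λ.0

Answer: DIFFERENT — A ⇓ λ.λ.1, B ⇓ λ.0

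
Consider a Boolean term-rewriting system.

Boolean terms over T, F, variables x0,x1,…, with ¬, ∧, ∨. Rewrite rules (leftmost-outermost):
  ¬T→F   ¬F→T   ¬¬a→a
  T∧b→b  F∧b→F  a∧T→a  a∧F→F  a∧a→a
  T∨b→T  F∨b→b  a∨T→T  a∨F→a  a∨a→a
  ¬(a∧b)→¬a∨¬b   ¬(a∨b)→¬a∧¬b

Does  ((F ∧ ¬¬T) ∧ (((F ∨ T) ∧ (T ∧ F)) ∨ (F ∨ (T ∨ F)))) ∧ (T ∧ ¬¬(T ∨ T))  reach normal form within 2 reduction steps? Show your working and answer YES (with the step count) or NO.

Answer: NO — after 2 steps the term is F ∧ (T ∧ ¬¬(T ∨ T)), not yet normal

Reduction:
  start: ((F ∧ ¬¬T) ∧ (((F ∨ T) ∧ (T ∧ F)) ∨ (F ∨ (T ∨ F)))) ∧ (T ∧ ¬¬(T ∨ T))
  [1] (F ∧ (((F ∨ T) ∧ (T ∧ F)) ∨ (F ∨ (T ∨ F)))) ∧ (T ∧ ¬¬(T ∨ T))
  [2] F ∧ (T ∧ ¬¬(T ∨ T))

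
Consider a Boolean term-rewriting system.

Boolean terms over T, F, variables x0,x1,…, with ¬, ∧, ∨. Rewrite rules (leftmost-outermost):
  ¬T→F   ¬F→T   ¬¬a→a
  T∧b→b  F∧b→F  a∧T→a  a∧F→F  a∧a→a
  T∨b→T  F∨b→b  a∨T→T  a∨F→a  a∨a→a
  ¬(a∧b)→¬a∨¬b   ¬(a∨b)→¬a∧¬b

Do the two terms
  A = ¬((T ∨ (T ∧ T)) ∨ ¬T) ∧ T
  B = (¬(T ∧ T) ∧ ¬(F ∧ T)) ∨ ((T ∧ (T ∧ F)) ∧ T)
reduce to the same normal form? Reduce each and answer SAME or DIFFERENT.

Term A:
  start: ¬((T ∨ (T ∧ T)) ∨ ¬T) ∧ T
  step 1: ¬((T ∨ (T ∧ T)) ∨ ¬T)
  step 2: ¬(T ∨ (T ∧ T)) ∧ ¬¬T
  step 3: (¬T ∧ ¬(T ∧ T)) ∧ ¬¬T
  step 4: (F ∧ ¬(T ∧ T)) ∧ ¬¬T
  step 5: F ∧ ¬¬T
  step 6: F

Term B:
  start: (¬(T ∧ T) ∧ ¬(F ∧ T)) ∨ ((T ∧ (T ∧ F)) ∧ T)
  step 1: ((¬T ∨ ¬T) ∧ ¬(F ∧ T)) ∨ ((T ∧ (T ∧ F)) ∧ T)
  step 2: (¬T ∧ ¬(F ∧ T)) ∨ ((T ∧ (T ∧ F)) ∧ T)
  step 3: (F ∧ ¬(F ∧ T)) ∨ ((T ∧ (T ∧ F)) ∧ T)
  step 4: F ∨ ((T ∧ (T ∧ F)) ∧ T)
  step 5: (T ∧ (T ∧ F)) ∧ T
  step 6: T ∧ (T ∧ F)
  step 7: T ∧ F
  step 8: F

Answer: SAME — A ⇓ F, B ⇓ F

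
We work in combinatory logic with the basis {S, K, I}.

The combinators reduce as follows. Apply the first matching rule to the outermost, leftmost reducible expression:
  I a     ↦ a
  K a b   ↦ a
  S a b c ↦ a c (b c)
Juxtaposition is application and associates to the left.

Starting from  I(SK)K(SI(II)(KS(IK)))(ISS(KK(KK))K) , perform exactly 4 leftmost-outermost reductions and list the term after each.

Answer: after 4 steps: I(KS(IK))(II(KS(IK)))(ISS(KK(KK))K)

Reduction:
  start: I(SK)K(SI(II)(KS(IK)))(ISS(KK(KK))K)
  [1] SKK(SI(II)(KS(IK)))(ISS(KK(KK))K)
  [2] K(SI(II)(KS(IK)))(K(SI(II)(KS(IK))))(ISS(KK(KK))K)
  [3] SI(II)(KS(IK))(ISS(KK(KK))K)
  [4] I(KS(IK))(II(KS(IK)))(ISS(KK(KK))K)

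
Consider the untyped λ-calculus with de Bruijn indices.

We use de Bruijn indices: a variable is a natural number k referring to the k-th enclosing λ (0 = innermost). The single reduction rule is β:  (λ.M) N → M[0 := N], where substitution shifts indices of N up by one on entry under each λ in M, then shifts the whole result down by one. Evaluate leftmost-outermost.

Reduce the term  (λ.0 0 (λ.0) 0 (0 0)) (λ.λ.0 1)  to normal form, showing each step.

Answer: normal form = λ.0 (λ.λ.0 1)  (in 9 steps)

Working:
  start: (λ.0 0 (λ.0) 0 (0 0)) (λ.λ.0 1)
  [1] (λ.λ.0 1) (λ.λ.0 1) (λ.0) (λ.λ.0 1) ((λ.λ.0 1) (λ.λ.0 1))
  [2] (λ.0 (λ.λ.0 1)) (λ.0) (λ.λ.0 1) ((λ.λ.0 1) (λ.λ.0 1))
  [3] (λ.0) (λ.λ.0 1) (λ.λ.0 1) ((λ.λ.0 1) (λ.λ.0 1))
  [4] (λ.λ.0 1) (λ.λ.0 1) ((λ.λ.0 1) (λ.λ.0 1))
  [5] (λ.0 (λ.λ.0 1)) ((λ.λ.0 1) (λ.λ.0 1))
  [6] (λ.λ.0 1) (λ.λ.0 1) (λ.λ.0 1)
  [7] (λ.0 (λ.λ.0 1)) (λ.λ.0 1)
  [8] (λ.λ.0 1) (λ.λ.0 1)
  [9] λ.0 (λ.λ.0 1)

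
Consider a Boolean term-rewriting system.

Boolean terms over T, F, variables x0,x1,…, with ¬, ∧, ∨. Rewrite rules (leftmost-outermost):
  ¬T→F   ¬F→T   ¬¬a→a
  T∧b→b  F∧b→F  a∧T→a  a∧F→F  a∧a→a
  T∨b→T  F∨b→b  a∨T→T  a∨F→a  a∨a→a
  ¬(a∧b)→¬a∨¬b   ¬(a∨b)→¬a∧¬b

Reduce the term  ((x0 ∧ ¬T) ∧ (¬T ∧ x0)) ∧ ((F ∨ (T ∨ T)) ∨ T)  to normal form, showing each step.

Answer: normal form = F  (in 4 steps)

Working:
  start: ((x0 ∧ ¬T) ∧ (¬T ∧ x0)) ∧ ((F ∨ (T ∨ T)) ∨ T)
  step 1: ((x0 ∧ F) ∧ (¬T ∧ x0)) ∧ ((F ∨ (T ∨ T)) ∨ T)
  step 2: (F ∧ (¬T ∧ x0)) ∧ ((F ∨ (T ∨ T)) ∨ T)
  step 3: F ∧ ((F ∨ (T ∨ T)) ∨ T)
  step 4: F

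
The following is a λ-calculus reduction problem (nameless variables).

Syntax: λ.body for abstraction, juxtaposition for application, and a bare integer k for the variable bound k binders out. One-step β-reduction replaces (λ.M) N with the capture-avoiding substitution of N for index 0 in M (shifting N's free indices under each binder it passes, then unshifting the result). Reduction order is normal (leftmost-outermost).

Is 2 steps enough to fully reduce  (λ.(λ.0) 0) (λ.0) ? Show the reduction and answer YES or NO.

  start: (λ.(λ.0) 0) (λ.0)
  step 1: (λ.0) (λ.0)
  step 2: λ.0

Answer: YES — reaches normal form λ.0 in 2 ≤ 2 steps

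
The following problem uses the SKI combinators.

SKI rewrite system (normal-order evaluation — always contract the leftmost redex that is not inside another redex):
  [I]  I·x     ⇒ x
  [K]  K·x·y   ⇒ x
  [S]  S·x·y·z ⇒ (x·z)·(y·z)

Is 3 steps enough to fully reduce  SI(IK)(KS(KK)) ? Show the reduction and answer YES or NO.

Answer: NO — after 3 steps the term is S(IK(KS(KK))), not yet normal

Derivation:
  start: SI(IK)(KS(KK))
  →1  I(KS(KK))(IK(KS(KK)))
  →2  KS(KK)(IK(KS(KK)))
  →3  S(IK(KS(KK)))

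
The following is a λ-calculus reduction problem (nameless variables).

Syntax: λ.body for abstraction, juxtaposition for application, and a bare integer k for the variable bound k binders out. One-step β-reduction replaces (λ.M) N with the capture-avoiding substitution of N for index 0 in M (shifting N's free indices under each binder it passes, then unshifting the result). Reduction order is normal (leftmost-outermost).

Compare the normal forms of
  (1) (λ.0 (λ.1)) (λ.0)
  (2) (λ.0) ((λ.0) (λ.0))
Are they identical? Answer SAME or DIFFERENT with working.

Answer: DIFFERENT — A ⇓ λ.λ.0, B ⇓ λ.0

Working:
Term A:
  start: (λ.0 (λ.1)) (λ.0)
  →1  (λ.0) (λ.λ.0)
  →2  λ.λ.0

Term B:
  start: (λ.0) ((λ.0) (λ.0))
  →1  (λ.0) (λ.0)
  →2  λ.0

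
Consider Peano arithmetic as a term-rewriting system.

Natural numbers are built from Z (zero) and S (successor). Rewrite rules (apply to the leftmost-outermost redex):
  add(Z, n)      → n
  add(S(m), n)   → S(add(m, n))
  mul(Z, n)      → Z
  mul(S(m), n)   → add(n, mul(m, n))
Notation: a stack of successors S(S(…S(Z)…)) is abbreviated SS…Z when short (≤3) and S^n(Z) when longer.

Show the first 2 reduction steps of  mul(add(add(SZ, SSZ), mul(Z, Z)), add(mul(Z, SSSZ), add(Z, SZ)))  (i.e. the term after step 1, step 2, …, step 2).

  start: mul(add(add(SZ, SSZ), mul(Z, Z)), add(mul(Z, SSSZ), add(Z, SZ)))
  [1] mul(add(S(add(Z, SSZ)), mul(Z, Z)), add(mul(Z, SSSZ), add(Z, SZ)))
  [2] mul(S(add(add(Z, SSZ), mul(Z, Z))), add(mul(Z, SSSZ), add(Z, SZ)))

Answer: after 2 steps: mul(S(add(add(Z, SSZ), mul(Z, Z))), add(mul(Z, SSSZ), add(Z, SZ)))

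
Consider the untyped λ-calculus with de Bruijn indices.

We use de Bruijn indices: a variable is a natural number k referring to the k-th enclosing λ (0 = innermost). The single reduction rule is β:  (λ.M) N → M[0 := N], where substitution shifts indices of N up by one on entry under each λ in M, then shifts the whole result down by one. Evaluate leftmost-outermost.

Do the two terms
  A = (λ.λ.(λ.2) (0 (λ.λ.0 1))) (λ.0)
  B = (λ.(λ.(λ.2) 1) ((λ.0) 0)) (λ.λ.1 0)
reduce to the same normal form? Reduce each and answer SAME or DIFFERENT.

Answer: DIFFERENT — A ⇓ λ.λ.0, B ⇓ λ.λ.1 0

Reduction:
Term A:
  start: (λ.λ.(λ.2) (0 (λ.λ.0 1))) (λ.0)
  →1  λ.(λ.λ.0) (0 (λ.λ.0 1))
  →2  λ.λ.0

Term B:
  start: (λ.(λ.(λ.2) 1) ((λ.0) 0)) (λ.λ.1 0)
  →1  (λ.(λ.λ.λ.1 0) (λ.λ.1 0)) ((λ.0) (λ.λ.1 0))
  →2  (λ.λ.λ.1 0) (λ.λ.1 0)
  →3  λ.λ.1 0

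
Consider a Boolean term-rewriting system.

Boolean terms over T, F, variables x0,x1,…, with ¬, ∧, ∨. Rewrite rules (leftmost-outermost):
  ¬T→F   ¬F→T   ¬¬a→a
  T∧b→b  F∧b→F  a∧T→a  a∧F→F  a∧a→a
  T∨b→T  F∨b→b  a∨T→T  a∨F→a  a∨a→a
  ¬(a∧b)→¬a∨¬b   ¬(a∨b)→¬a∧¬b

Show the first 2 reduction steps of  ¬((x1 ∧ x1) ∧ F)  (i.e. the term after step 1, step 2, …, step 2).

Answer: after 2 steps: (¬x1 ∨ ¬x1) ∨ ¬F

Reduction:
  start: ¬((x1 ∧ x1) ∧ F)
  [1] ¬(x1 ∧ x1) ∨ ¬F
  [2] (¬x1 ∨ ¬x1) ∨ ¬F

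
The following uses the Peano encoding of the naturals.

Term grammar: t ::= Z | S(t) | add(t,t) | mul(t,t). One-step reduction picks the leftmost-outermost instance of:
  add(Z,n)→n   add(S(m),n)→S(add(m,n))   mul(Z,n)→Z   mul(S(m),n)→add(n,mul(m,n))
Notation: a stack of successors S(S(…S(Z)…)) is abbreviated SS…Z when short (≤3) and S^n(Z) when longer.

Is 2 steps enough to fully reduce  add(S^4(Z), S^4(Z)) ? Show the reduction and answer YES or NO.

  start: add(S^4(Z), S^4(Z))
  [1] S(add(SSSZ, S^4(Z)))
  [2] S(S(add(SSZ, S^4(Z))))

Answer: NO — after 2 steps the term is S(S(add(SSZ, S^4(Z)))), not yet normal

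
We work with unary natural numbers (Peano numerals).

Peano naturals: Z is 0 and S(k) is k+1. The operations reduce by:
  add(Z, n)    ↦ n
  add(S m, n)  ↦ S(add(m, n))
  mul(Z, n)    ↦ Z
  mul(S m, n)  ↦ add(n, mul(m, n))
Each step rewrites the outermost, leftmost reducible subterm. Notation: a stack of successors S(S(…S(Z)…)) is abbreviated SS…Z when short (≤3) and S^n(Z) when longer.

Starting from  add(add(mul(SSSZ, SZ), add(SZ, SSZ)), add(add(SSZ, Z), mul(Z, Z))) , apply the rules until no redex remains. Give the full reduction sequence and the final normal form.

Answer: normal form = S^8(Z)  (in 30 steps)

Derivation:
  start: add(add(mul(SSSZ, SZ), add(SZ, SSZ)), add(add(SSZ, Z), mul(Z, Z)))
  →1  add(add(add(SZ, mul(SSZ, SZ)), add(SZ, SSZ)), add(add(SSZ, Z), mul(Z, Z)))
  →2  add(add(S(add(Z, mul(SSZ, SZ))), add(SZ, SSZ)), add(add(SSZ, Z), mul(Z, Z)))
  →3  add(S(add(add(Z, mul(SSZ, SZ)), add(SZ, SSZ))), add(add(SSZ, Z), mul(Z, Z)))
  →4  S(add(add(add(Z, mul(SSZ, SZ)), add(SZ, SSZ)), add(add(SSZ, Z), mul(Z, Z))))
  →5  S(add(add(mul(SSZ, SZ), add(SZ, SSZ)), add(add(SSZ, Z), mul(Z, Z))))
  →6  S(add(add(add(SZ, mul(SZ, SZ)), add(SZ, SSZ)), add(add(SSZ, Z), mul(Z, Z))))
  →7  S(add(add(S(add(Z, mul(SZ, SZ))), add(SZ, SSZ)), add(add(SSZ, Z), mul(Z, Z))))
  →8  S(add(S(add(add(Z, mul(SZ, SZ)), add(SZ, SSZ))), add(add(SSZ, Z), mul(Z, Z))))
  →9  S(S(add(add(add(Z, mul(SZ, SZ)), add(SZ, SSZ)), add(add(SSZ, Z), mul(Z, Z)))))
  →10  S(S(add(add(mul(SZ, SZ), add(SZ, SSZ)), add(add(SSZ, Z), mul(Z, Z)))))
  →11  S(S(add(add(add(SZ, mul(Z, SZ)), add(SZ, SSZ)), add(add(SSZ, Z), mul(Z, Z)))))
  →12  S(S(add(add(S(add(Z, mul(Z, SZ))), add(SZ, SSZ)), add(add(SSZ, Z), mul(Z, Z)))))
  →13  S(S(add(S(add(add(Z, mul(Z, SZ)), add(SZ, SSZ))), add(add(SSZ, Z), mul(Z, Z)))))
  →14  S(S(S(add(add(add(Z, mul(Z, SZ)), add(SZ, SSZ)), add(add(SSZ, Z), mul(Z, Z))))))
  →15  S(S(S(add(add(mul(Z, SZ), add(SZ, SSZ)), add(add(SSZ, Z), mul(Z, Z))))))
  →16  S(S(S(add(add(Z, add(SZ, SSZ)), add(add(SSZ, Z), mul(Z, Z))))))
  →17  S(S(S(add(add(SZ, SSZ), add(add(SSZ, Z), mul(Z, Z))))))
  →18  S(S(S(add(S(add(Z, SSZ)), add(add(SSZ, Z), mul(Z, Z))))))
  →19  S(S(S(S(add(add(Z, SSZ), add(add(SSZ, Z), mul(Z, Z)))))))
  →20  S(S(S(S(add(SSZ, add(add(SSZ, Z), mul(Z, Z)))))))
  →21  S(S(S(S(S(add(SZ, add(add(SSZ, Z), mul(Z, Z))))))))
  →22  S(S(S(S(S(S(add(Z, add(add(SSZ, Z), mul(Z, Z)))))))))
  →23  S(S(S(S(S(S(add(add(SSZ, Z), mul(Z, Z))))))))
  →24  S(S(S(S(S(S(add(S(add(SZ, Z)), mul(Z, Z))))))))
  →25  S(S(S(S(S(S(S(add(add(SZ, Z), mul(Z, Z)))))))))
  →26  S(S(S(S(S(S(S(add(S(add(Z, Z)), mul(Z, Z)))))))))
  →27  S(S(S(S(S(S(S(S(add(add(Z, Z), mul(Z, Z))))))))))
  →28  S(S(S(S(S(S(S(S(add(Z, mul(Z, Z))))))))))
  →29  S(S(S(S(S(S(S(S(mul(Z, Z)))))))))
  →30  S^8(Z)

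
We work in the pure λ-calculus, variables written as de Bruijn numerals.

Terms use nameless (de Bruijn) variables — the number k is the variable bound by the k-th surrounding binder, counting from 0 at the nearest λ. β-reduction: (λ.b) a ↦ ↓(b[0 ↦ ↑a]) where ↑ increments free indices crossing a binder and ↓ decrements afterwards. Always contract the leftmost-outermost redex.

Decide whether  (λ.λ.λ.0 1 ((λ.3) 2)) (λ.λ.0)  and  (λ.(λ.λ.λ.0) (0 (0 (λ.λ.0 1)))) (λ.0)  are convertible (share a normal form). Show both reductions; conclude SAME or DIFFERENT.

Term A:
  start: (λ.λ.λ.0 1 ((λ.3) 2)) (λ.λ.0)
  [1] λ.λ.0 1 ((λ.λ.λ.0) (λ.λ.0))
  [2] λ.λ.0 1 (λ.λ.0)

Term B:
  start: (λ.(λ.λ.λ.0) (0 (0 (λ.λ.0 1)))) (λ.0)
  [1] (λ.λ.λ.0) ((λ.0) ((λ.0) (λ.λ.0 1)))
  [2] λ.λ.0

Answer: DIFFERENT — A ⇓ λ.λ.0 1 (λ.λ.0), B ⇓ λ.λ.0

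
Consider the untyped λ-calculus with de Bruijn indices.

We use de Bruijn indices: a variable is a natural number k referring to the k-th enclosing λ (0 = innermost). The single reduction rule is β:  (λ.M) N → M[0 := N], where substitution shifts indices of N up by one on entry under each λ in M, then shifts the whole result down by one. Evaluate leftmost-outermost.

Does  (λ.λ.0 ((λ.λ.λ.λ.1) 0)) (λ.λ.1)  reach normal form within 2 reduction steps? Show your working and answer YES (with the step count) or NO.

  start: (λ.λ.0 ((λ.λ.λ.λ.1) 0)) (λ.λ.1)
  step 1: λ.0 ((λ.λ.λ.λ.1) 0)
  step 2: λ.0 (λ.λ.λ.1)

Answer: YES — reaches normal form λ.0 (λ.λ.λ.1) in 2 ≤ 2 steps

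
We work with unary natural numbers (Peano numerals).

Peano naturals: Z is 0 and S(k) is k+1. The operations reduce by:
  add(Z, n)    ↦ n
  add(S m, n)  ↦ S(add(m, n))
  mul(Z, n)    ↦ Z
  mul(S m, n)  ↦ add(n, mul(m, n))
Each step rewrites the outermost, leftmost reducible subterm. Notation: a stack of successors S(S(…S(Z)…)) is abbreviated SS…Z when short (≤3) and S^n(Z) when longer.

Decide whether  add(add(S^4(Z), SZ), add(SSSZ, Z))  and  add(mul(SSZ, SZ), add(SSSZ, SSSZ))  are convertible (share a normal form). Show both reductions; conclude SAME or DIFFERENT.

Answer: SAME — A ⇓ S^8(Z), B ⇓ S^8(Z)

Reduction:
Term A:
  start: add(add(S^4(Z), SZ), add(SSSZ, Z))
  [1] add(S(add(SSSZ, SZ)), add(SSSZ, Z))
  [2] S(add(add(SSSZ, SZ), add(SSSZ, Z)))
  [3] S(add(S(add(SSZ, SZ)), add(SSSZ, Z)))
  [4] S(S(add(add(SSZ, SZ), add(SSSZ, Z))))
  [5] S(S(add(S(add(SZ, SZ)), add(SSSZ, Z))))
  [6] S(S(S(add(add(SZ, SZ), add(SSSZ, Z)))))
  [7] S(S(S(add(S(add(Z, SZ)), add(SSSZ, Z)))))
  [8] S(S(S(S(add(add(Z, SZ), add(SSSZ, Z))))))
  [9] S(S(S(S(add(SZ, add(SSSZ, Z))))))
  [10] S(S(S(S(S(add(Z, add(SSSZ, Z)))))))
  [11] S(S(S(S(S(add(SSSZ, Z))))))
  [12] S(S(S(S(S(S(add(SSZ, Z)))))))
  [13] S(S(S(S(S(S(S(add(SZ, Z))))))))
  [14] S(S(S(S(S(S(S(S(add(Z, Z)))))))))
  [15] S^8(Z)

Term B:
  start: add(mul(SSZ, SZ), add(SSSZ, SSSZ))
  [1] add(add(SZ, mul(SZ, SZ)), add(SSSZ, SSSZ))
  [2] add(S(add(Z, mul(SZ, SZ))), add(SSSZ, SSSZ))
  [3] S(add(add(Z, mul(SZ, SZ)), add(SSSZ, SSSZ)))
  [4] S(add(mul(SZ, SZ), add(SSSZ, SSSZ)))
  [5] S(add(add(SZ, mul(Z, SZ)), add(SSSZ, SSSZ)))
  [6] S(add(S(add(Z, mul(Z, SZ))), add(SSSZ, SSSZ)))
  [7] S(S(add(add(Z, mul(Z, SZ)), add(SSSZ, SSSZ))))
  [8] S(S(add(mul(Z, SZ), add(SSSZ, SSSZ))))
  [9] S(S(add(Z, add(SSSZ, SSSZ))))
  [10] S(S(add(SSSZ, SSSZ)))
  [11] S(S(S(add(SSZ, SSSZ))))
  [12] S(S(S(S(add(SZ, SSSZ)))))
  [13] S(S(S(S(S(add(Z, SSSZ))))))
  [14] S^8(Z)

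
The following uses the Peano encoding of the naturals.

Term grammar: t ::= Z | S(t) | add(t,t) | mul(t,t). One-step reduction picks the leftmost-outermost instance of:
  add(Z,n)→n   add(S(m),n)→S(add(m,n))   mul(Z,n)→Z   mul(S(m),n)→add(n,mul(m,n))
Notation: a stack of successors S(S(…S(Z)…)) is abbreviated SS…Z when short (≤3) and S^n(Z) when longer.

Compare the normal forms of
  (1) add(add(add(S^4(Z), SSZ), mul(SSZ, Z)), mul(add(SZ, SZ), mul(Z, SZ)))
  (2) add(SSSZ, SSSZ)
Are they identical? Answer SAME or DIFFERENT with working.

Term A:
  start: add(add(add(S^4(Z), SSZ), mul(SSZ, Z)), mul(add(SZ, SZ), mul(Z, SZ)))
  step 1: add(add(S(add(SSSZ, SSZ)), mul(SSZ, Z)), mul(add(SZ, SZ), mul(Z, SZ)))
  step 2: add(S(add(add(SSSZ, SSZ), mul(SSZ, Z))), mul(add(SZ, SZ), mul(Z, SZ)))
  step 3: S(add(add(add(SSSZ, SSZ), mul(SSZ, Z)), mul(add(SZ, SZ), mul(Z, SZ))))
  step 4: S(add(add(S(add(SSZ, SSZ)), mul(SSZ, Z)), mul(add(SZ, SZ), mul(Z, SZ))))
  step 5: S(add(S(add(add(SSZ, SSZ), mul(SSZ, Z))), mul(add(SZ, SZ), mul(Z, SZ))))
  step 6: S(S(add(add(add(SSZ, SSZ), mul(SSZ, Z)), mul(add(SZ, SZ), mul(Z, SZ)))))
  step 7: S(S(add(add(S(add(SZ, SSZ)), mul(SSZ, Z)), mul(add(SZ, SZ), mul(Z, SZ)))))
  step 8: S(S(add(S(add(add(SZ, SSZ), mul(SSZ, Z))), mul(add(SZ, SZ), mul(Z, SZ)))))
  step 9: S(S(S(add(add(add(SZ, SSZ), mul(SSZ, Z)), mul(add(SZ, SZ), mul(Z, SZ))))))
  step 10: S(S(S(add(add(S(add(Z, SSZ)), mul(SSZ, Z)), mul(add(SZ, SZ), mul(Z, SZ))))))
  step 11: S(S(S(add(S(add(add(Z, SSZ), mul(SSZ, Z))), mul(add(SZ, SZ), mul(Z, SZ))))))
  step 12: S(S(S(S(add(add(add(Z, SSZ), mul(SSZ, Z)), mul(add(SZ, SZ), mul(Z, SZ)))))))
  step 13: S(S(S(S(add(add(SSZ, mul(SSZ, Z)), mul(add(SZ, SZ), mul(Z, SZ)))))))
  step 14: S(S(S(S(add(S(add(SZ, mul(SSZ, Z))), mul(add(SZ, SZ), mul(Z, SZ)))))))
  step 15: S(S(S(S(S(add(add(SZ, mul(SSZ, Z)), mul(add(SZ, SZ), mul(Z, SZ))))))))
  step 16: S(S(S(S(S(add(S(add(Z, mul(SSZ, Z))), mul(add(SZ, SZ), mul(Z, SZ))))))))
  step 17: S(S(S(S(S(S(add(add(Z, mul(SSZ, Z)), mul(add(SZ, SZ), mul(Z, SZ)))))))))
  step 18: S(S(S(S(S(S(add(mul(SSZ, Z), mul(add(SZ, SZ), mul(Z, SZ)))))))))
  step 19: S(S(S(S(S(S(add(add(Z, mul(SZ, Z)), mul(add(SZ, SZ), mul(Z, SZ)))))))))
  step 20: S(S(S(S(S(S(add(mul(SZ, Z), mul(add(SZ, SZ), mul(Z, SZ)))))))))
  step 21: S(S(S(S(S(S(add(add(Z, mul(Z, Z)), mul(add(SZ, SZ), mul(Z, SZ)))))))))
  step 22: S(S(S(S(S(S(add(mul(Z, Z), mul(add(SZ, SZ), mul(Z, SZ)))))))))
  step 23: S(S(S(S(S(S(add(Z, mul(add(SZ, SZ), mul(Z, SZ)))))))))
  step 24: S(S(S(S(S(S(mul(add(SZ, SZ), mul(Z, SZ))))))))
  step 25: S(S(S(S(S(S(mul(S(add(Z, SZ)), mul(Z, SZ))))))))
  step 26: S(S(S(S(S(S(add(mul(Z, SZ), mul(add(Z, SZ), mul(Z, SZ)))))))))
  step 27: S(S(S(S(S(S(add(Z, mul(add(Z, SZ), mul(Z, SZ)))))))))
  step 28: S(S(S(S(S(S(mul(add(Z, SZ), mul(Z, SZ))))))))
  step 29: S(S(S(S(S(S(mul(SZ, mul(Z, SZ))))))))
  step 30: S(S(S(S(S(S(add(mul(Z, SZ), mul(Z, mul(Z, SZ)))))))))
  step 31: S(S(S(S(S(S(add(Z, mul(Z, mul(Z, SZ)))))))))
  step 32: S(S(S(S(S(S(mul(Z, mul(Z, SZ))))))))
  step 33: S^6(Z)

Term B:
  start: add(SSSZ, SSSZ)
  step 1: S(add(SSZ, SSSZ))
  step 2: S(S(add(SZ, SSSZ)))
  step 3: S(S(S(add(Z, SSSZ))))
  step 4: S^6(Z)

Answer: SAME — A ⇓ S^6(Z), B ⇓ S^6(Z)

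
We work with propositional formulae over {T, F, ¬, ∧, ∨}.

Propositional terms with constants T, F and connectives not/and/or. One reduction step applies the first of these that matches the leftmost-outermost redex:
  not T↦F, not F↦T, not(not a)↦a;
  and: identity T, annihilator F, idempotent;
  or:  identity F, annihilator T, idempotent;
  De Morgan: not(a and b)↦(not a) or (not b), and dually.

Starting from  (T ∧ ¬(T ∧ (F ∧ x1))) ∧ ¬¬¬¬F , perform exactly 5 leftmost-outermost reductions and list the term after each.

Answer: after 5 steps: (¬F ∨ ¬x1) ∧ ¬¬¬¬F

Working:
  start: (T ∧ ¬(T ∧ (F ∧ x1))) ∧ ¬¬¬¬F
  step 1: ¬(T ∧ (F ∧ x1)) ∧ ¬¬¬¬F
  step 2: (¬T ∨ ¬(F ∧ x1)) ∧ ¬¬¬¬F
  step 3: (F ∨ ¬(F ∧ x1)) ∧ ¬¬¬¬F
  step 4: ¬(F ∧ x1) ∧ ¬¬¬¬F
  step 5: (¬F ∨ ¬x1) ∧ ¬¬¬¬F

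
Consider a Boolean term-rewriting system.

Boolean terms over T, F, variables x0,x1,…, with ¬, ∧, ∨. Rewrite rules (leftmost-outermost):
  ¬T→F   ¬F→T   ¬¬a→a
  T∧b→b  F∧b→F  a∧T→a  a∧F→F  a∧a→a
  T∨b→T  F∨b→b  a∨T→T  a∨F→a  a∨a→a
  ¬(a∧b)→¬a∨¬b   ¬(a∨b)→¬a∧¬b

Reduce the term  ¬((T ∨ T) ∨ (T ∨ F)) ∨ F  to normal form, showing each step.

Answer: normal form = F  (in 6 steps)

Derivation:
  start: ¬((T ∨ T) ∨ (T ∨ F)) ∨ F
  [1] ¬((T ∨ T) ∨ (T ∨ F))
  [2] ¬(T ∨ T) ∧ ¬(T ∨ F)
  [3] (¬T ∧ ¬T) ∧ ¬(T ∨ F)
  [4] ¬T ∧ ¬(T ∨ F)
  [5] F ∧ ¬(T ∨ F)
  [6] F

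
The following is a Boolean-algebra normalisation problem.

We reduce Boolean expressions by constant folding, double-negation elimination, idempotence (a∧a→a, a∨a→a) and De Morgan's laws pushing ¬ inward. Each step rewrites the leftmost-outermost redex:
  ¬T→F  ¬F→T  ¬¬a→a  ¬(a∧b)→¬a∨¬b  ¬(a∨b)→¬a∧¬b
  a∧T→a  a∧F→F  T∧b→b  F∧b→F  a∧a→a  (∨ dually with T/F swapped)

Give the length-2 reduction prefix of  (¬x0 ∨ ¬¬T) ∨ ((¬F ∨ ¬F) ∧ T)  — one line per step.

  start: (¬x0 ∨ ¬¬T) ∨ ((¬F ∨ ¬F) ∧ T)
  [1] (¬x0 ∨ T) ∨ ((¬F ∨ ¬F) ∧ T)
  [2] T ∨ ((¬F ∨ ¬F) ∧ T)

Answer: after 2 steps: T ∨ ((¬F ∨ ¬F) ∧ T)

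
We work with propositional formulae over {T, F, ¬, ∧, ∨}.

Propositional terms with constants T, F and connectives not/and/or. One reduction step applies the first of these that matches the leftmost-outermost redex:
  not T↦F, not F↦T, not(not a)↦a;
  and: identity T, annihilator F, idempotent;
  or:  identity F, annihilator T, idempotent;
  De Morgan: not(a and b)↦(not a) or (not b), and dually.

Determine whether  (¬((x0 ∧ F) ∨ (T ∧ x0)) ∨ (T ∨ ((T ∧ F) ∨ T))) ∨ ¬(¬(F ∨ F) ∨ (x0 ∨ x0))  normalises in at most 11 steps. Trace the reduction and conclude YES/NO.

  start: (¬((x0 ∧ F) ∨ (T ∧ x0)) ∨ (T ∨ ((T ∧ F) ∨ T))) ∨ ¬(¬(F ∨ F) ∨ (x0 ∨ x0))
  [1] ((¬(x0 ∧ F) ∧ ¬(T ∧ x0)) ∨ (T ∨ ((T ∧ F) ∨ T))) ∨ ¬(¬(F ∨ F) ∨ (x0 ∨ x0))
  [2] (((¬x0 ∨ ¬F) ∧ ¬(T ∧ x0)) ∨ (T ∨ ((T ∧ F) ∨ T))) ∨ ¬(¬(F ∨ F) ∨ (x0 ∨ x0))
  [3] (((¬x0 ∨ T) ∧ ¬(T ∧ x0)) ∨ (T ∨ ((T ∧ F) ∨ T))) ∨ ¬(¬(F ∨ F) ∨ (x0 ∨ x0))
  [4] ((T ∧ ¬(T ∧ x0)) ∨ (T ∨ ((T ∧ F) ∨ T))) ∨ ¬(¬(F ∨ F) ∨ (x0 ∨ x0))
  [5] (¬(T ∧ x0) ∨ (T ∨ ((T ∧ F) ∨ T))) ∨ ¬(¬(F ∨ F) ∨ (x0 ∨ x0))
  [6] ((¬T ∨ ¬x0) ∨ (T ∨ ((T ∧ F) ∨ T))) ∨ ¬(¬(F ∨ F) ∨ (x0 ∨ x0))
  [7] ((F ∨ ¬x0) ∨ (T ∨ ((T ∧ F) ∨ T))) ∨ ¬(¬(F ∨ F) ∨ (x0 ∨ x0))
  [8] (¬x0 ∨ (T ∨ ((T ∧ F) ∨ T))) ∨ ¬(¬(F ∨ F) ∨ (x0 ∨ x0))
  [9] (¬x0 ∨ T) ∨ ¬(¬(F ∨ F) ∨ (x0 ∨ x0))
  [10] T ∨ ¬(¬(F ∨ F) ∨ (x0 ∨ x0))
  [11] T

Answer: YES — reaches normal form T in 11 ≤ 11 steps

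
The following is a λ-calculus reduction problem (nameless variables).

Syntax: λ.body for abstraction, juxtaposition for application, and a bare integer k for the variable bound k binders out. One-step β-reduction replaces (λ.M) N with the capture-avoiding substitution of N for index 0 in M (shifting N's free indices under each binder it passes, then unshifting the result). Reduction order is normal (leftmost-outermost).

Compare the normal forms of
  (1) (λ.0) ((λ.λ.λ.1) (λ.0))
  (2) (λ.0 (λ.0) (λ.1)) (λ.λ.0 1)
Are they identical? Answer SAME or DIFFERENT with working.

Answer: DIFFERENT — A ⇓ λ.λ.1, B ⇓ λ.λ.0 1

Reduction:
Term A:
  start: (λ.0) ((λ.λ.λ.1) (λ.0))
  [1] (λ.λ.λ.1) (λ.0)
  [2] λ.λ.1

Term B:
  start: (λ.0 (λ.0) (λ.1)) (λ.λ.0 1)
  [1] (λ.λ.0 1) (λ.0) (λ.λ.λ.0 1)
  [2] (λ.0 (λ.0)) (λ.λ.λ.0 1)
  [3] (λ.λ.λ.0 1) (λ.0)
  [4] λ.λ.0 1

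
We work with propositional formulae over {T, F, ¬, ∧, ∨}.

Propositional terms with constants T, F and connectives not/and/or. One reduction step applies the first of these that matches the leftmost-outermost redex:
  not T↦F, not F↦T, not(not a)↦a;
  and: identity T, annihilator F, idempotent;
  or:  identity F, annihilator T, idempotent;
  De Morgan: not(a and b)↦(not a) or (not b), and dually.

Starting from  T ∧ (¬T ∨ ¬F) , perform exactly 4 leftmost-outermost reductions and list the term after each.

  start: T ∧ (¬T ∨ ¬F)
  →1  ¬T ∨ ¬F
  →2  F ∨ ¬F
  →3  ¬F
  →4  T

Answer: after 4 steps: T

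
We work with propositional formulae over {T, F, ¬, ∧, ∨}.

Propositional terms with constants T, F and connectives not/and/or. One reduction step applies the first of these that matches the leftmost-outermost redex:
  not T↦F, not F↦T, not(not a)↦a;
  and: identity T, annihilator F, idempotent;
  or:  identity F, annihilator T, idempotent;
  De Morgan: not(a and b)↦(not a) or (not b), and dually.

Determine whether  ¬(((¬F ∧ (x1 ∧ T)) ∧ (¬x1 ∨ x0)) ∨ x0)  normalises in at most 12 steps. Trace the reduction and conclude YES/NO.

Answer: YES — reaches normal form (¬x1 ∨ (x1 ∧ ¬x0)) ∧ ¬x0 in 10 ≤ 12 steps

Derivation:
  start: ¬(((¬F ∧ (x1 ∧ T)) ∧ (¬x1 ∨ x0)) ∨ x0)
  →1  ¬((¬F ∧ (x1 ∧ T)) ∧ (¬x1 ∨ x0)) ∧ ¬x0
  →2  (¬(¬F ∧ (x1 ∧ T)) ∨ ¬(¬x1 ∨ x0)) ∧ ¬x0
  →3  ((¬¬F ∨ ¬(x1 ∧ T)) ∨ ¬(¬x1 ∨ x0)) ∧ ¬x0
  →4  ((F ∨ ¬(x1 ∧ T)) ∨ ¬(¬x1 ∨ x0)) ∧ ¬x0
  →5  (¬(x1 ∧ T) ∨ ¬(¬x1 ∨ x0)) ∧ ¬x0
  →6  ((¬x1 ∨ ¬T) ∨ ¬(¬x1 ∨ x0)) ∧ ¬x0
  →7  ((¬x1 ∨ F) ∨ ¬(¬x1 ∨ x0)) ∧ ¬x0
  →8  (¬x1 ∨ ¬(¬x1 ∨ x0)) ∧ ¬x0
  →9  (¬x1 ∨ (¬¬x1 ∧ ¬x0)) ∧ ¬x0
  →10  (¬x1 ∨ (x1 ∧ ¬x0)) ∧ ¬x0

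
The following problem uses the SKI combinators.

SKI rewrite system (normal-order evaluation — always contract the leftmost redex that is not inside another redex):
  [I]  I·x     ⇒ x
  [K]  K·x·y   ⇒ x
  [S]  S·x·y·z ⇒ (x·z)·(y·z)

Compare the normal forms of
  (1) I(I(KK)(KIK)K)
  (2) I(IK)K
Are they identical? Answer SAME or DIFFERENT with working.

Answer: SAME — A ⇓ KK, B ⇓ KK

Working:
Term A:
  start: I(I(KK)(KIK)K)
  →1  I(KK)(KIK)K
  →2  KK(KIK)K
  →3  KK

Term B:
  start: I(IK)K
  →1  IKK
  →2  KK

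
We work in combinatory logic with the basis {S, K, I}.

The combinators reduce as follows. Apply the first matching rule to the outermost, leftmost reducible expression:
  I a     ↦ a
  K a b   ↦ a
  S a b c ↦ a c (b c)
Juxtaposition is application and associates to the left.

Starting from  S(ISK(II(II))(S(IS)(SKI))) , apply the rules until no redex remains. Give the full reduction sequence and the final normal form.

Answer: normal form = S(SS(SKI))  (in 4 steps)

Derivation:
  start: S(ISK(II(II))(S(IS)(SKI)))
  [1] S(SK(II(II))(S(IS)(SKI)))
  [2] S(K(S(IS)(SKI))(II(II)(S(IS)(SKI))))
  [3] S(S(IS)(SKI))
  [4] S(SS(SKI))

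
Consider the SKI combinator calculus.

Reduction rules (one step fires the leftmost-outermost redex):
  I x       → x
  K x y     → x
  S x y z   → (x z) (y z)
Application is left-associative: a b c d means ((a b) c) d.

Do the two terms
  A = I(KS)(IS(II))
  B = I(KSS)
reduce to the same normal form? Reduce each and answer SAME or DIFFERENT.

Term A:
  start: I(KS)(IS(II))
  [1] KS(IS(II))
  [2] S

Term B:
  start: I(KSS)
  [1] KSS
  [2] S

Answer: SAME — A ⇓ S, B ⇓ S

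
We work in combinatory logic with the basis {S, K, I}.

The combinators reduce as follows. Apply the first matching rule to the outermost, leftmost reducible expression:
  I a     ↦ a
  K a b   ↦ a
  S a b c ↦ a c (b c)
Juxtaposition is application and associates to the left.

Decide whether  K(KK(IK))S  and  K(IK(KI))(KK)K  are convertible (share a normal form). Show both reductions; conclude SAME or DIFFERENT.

Term A:
  start: K(KK(IK))S
  step 1: KK(IK)
  step 2: K

Term B:
  start: K(IK(KI))(KK)K
  step 1: IK(KI)K
  step 2: K(KI)K
  step 3: KI

Answer: DIFFERENT — A ⇓ K, B ⇓ KI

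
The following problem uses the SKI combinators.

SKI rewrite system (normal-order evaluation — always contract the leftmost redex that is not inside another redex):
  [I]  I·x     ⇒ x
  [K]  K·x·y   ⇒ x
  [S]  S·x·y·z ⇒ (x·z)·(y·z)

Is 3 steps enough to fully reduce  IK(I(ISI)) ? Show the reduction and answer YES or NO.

Answer: YES — reaches normal form K(SI) in 3 ≤ 3 steps

Derivation:
  start: IK(I(ISI))
  →1  K(I(ISI))
  →2  K(ISI)
  →3  K(SI)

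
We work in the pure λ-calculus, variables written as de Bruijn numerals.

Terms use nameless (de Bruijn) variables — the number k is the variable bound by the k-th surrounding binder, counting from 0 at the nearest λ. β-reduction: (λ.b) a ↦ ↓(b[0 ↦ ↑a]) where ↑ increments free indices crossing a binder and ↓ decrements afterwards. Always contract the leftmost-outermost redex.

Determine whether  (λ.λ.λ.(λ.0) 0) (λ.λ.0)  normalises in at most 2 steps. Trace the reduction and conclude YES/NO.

Answer: YES — reaches normal form λ.λ.0 in 2 ≤ 2 steps

Working:
  start: (λ.λ.λ.(λ.0) 0) (λ.λ.0)
  step 1: λ.λ.(λ.0) 0
  step 2: λ.λ.0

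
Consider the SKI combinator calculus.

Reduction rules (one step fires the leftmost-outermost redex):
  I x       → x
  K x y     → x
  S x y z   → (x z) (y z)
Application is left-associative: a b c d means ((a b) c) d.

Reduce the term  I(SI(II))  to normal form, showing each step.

  start: I(SI(II))
  step 1: SI(II)
  step 2: SII

Answer: normal form = SII  (in 2 steps)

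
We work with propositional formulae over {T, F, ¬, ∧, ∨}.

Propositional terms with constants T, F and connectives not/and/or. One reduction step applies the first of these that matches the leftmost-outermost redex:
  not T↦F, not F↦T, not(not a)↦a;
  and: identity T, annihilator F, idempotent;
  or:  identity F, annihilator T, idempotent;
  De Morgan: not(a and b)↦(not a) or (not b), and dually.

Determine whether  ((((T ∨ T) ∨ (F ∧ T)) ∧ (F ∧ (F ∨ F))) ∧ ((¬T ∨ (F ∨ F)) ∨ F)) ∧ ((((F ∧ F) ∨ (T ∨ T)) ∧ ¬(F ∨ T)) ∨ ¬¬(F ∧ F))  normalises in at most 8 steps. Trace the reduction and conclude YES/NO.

  start: ((((T ∨ T) ∨ (F ∧ T)) ∧ (F ∧ (F ∨ F))) ∧ ((¬T ∨ (F ∨ F)) ∨ F)) ∧ ((((F ∧ F) ∨ (T ∨ T)) ∧ ¬(F ∨ T)) ∨ ¬¬(F ∧ F))
  [1] (((T ∨ (F ∧ T)) ∧ (F ∧ (F ∨ F))) ∧ ((¬T ∨ (F ∨ F)) ∨ F)) ∧ ((((F ∧ F) ∨ (T ∨ T)) ∧ ¬(F ∨ T)) ∨ ¬¬(F ∧ F))
  [2] ((T ∧ (F ∧ (F ∨ F))) ∧ ((¬T ∨ (F ∨ F)) ∨ F)) ∧ ((((F ∧ F) ∨ (T ∨ T)) ∧ ¬(F ∨ T)) ∨ ¬¬(F ∧ F))
  [3] ((F ∧ (F ∨ F)) ∧ ((¬T ∨ (F ∨ F)) ∨ F)) ∧ ((((F ∧ F) ∨ (T ∨ T)) ∧ ¬(F ∨ T)) ∨ ¬¬(F ∧ F))
  [4] (F ∧ ((¬T ∨ (F ∨ F)) ∨ F)) ∧ ((((F ∧ F) ∨ (T ∨ T)) ∧ ¬(F ∨ T)) ∨ ¬¬(F ∧ F))
  [5] F ∧ ((((F ∧ F) ∨ (T ∨ T)) ∧ ¬(F ∨ T)) ∨ ¬¬(F ∧ F))
  [6] F

Answer: YES — reaches normal form F in 6 ≤ 8 steps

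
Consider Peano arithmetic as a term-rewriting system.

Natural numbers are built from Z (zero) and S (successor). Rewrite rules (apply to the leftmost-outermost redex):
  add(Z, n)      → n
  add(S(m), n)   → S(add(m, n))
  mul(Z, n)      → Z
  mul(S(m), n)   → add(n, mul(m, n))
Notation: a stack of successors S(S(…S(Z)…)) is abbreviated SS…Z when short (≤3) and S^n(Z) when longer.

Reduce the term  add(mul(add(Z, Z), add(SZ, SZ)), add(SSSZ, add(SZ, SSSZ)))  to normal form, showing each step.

  start: add(mul(add(Z, Z), add(SZ, SZ)), add(SSSZ, add(SZ, SSSZ)))
  [1] add(mul(Z, add(SZ, SZ)), add(SSSZ, add(SZ, SSSZ)))
  [2] add(Z, add(SSSZ, add(SZ, SSSZ)))
  [3] add(SSSZ, add(SZ, SSSZ))
  [4] S(add(SSZ, add(SZ, SSSZ)))
  [5] S(S(add(SZ, add(SZ, SSSZ))))
  [6] S(S(S(add(Z, add(SZ, SSSZ)))))
  [7] S(S(S(add(SZ, SSSZ))))
  [8] S(S(S(S(add(Z, SSSZ)))))
  [9] S^7(Z)

Answer: normal form = S^7(Z)  (in 9 steps)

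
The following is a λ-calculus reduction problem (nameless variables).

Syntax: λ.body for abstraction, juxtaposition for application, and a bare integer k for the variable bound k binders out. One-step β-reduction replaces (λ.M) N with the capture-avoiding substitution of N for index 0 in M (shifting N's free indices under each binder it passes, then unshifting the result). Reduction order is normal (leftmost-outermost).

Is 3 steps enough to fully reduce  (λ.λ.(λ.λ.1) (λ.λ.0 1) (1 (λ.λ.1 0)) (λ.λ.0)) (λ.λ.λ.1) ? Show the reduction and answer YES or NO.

Answer: NO — after 3 steps the term is λ.(λ.λ.0 1) (λ.λ.0), not yet normal

Reduction:
  start: (λ.λ.(λ.λ.1) (λ.λ.0 1) (1 (λ.λ.1 0)) (λ.λ.0)) (λ.λ.λ.1)
  step 1: λ.(λ.λ.1) (λ.λ.0 1) ((λ.λ.λ.1) (λ.λ.1 0)) (λ.λ.0)
  step 2: λ.(λ.λ.λ.0 1) ((λ.λ.λ.1) (λ.λ.1 0)) (λ.λ.0)
  step 3: λ.(λ.λ.0 1) (λ.λ.0)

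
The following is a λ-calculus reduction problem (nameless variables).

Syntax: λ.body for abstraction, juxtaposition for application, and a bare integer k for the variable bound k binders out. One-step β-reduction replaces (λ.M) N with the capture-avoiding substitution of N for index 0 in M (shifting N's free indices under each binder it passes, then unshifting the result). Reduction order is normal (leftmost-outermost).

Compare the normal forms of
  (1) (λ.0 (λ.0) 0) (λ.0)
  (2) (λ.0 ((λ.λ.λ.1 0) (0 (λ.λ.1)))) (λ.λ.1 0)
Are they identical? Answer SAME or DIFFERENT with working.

Term A:
  start: (λ.0 (λ.0) 0) (λ.0)
  step 1: (λ.0) (λ.0) (λ.0)
  step 2: (λ.0) (λ.0)
  step 3: λ.0

Term B:
  start: (λ.0 ((λ.λ.λ.1 0) (0 (λ.λ.1)))) (λ.λ.1 0)
  step 1: (λ.λ.1 0) ((λ.λ.λ.1 0) ((λ.λ.1 0) (λ.λ.1)))
  step 2: λ.(λ.λ.λ.1 0) ((λ.λ.1 0) (λ.λ.1)) 0
  step 3: λ.(λ.λ.1 0) 0
  step 4: λ.λ.1 0

Answer: DIFFERENT — A ⇓ λ.0, B ⇓ λ.λ.1 0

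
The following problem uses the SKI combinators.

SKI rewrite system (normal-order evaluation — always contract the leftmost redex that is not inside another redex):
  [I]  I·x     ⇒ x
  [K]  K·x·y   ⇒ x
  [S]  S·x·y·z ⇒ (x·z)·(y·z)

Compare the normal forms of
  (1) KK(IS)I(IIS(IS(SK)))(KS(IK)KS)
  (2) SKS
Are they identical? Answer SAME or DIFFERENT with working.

Answer: SAME — A ⇓ SKS, B ⇓ SKS

Reduction:
Term A:
  start: KK(IS)I(IIS(IS(SK)))(KS(IK)KS)
  [1] KI(IIS(IS(SK)))(KS(IK)KS)
  [2] I(KS(IK)KS)
  [3] KS(IK)KS
  [4] SKS

Term B:
  start: SKS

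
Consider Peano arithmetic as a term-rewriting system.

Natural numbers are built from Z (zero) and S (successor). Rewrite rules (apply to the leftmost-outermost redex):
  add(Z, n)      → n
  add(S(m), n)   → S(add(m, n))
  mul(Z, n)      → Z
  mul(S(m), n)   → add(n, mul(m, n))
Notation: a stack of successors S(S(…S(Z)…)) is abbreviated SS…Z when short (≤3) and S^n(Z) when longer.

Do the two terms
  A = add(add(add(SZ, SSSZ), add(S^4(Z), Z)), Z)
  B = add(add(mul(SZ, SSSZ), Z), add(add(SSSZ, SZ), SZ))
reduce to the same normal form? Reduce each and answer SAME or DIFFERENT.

Term A:
  start: add(add(add(SZ, SSSZ), add(S^4(Z), Z)), Z)
  step 1: add(add(S(add(Z, SSSZ)), add(S^4(Z), Z)), Z)
  step 2: add(S(add(add(Z, SSSZ), add(S^4(Z), Z))), Z)
  step 3: S(add(add(add(Z, SSSZ), add(S^4(Z), Z)), Z))
  step 4: S(add(add(SSSZ, add(S^4(Z), Z)), Z))
  step 5: S(add(S(add(SSZ, add(S^4(Z), Z))), Z))
  step 6: S(S(add(add(SSZ, add(S^4(Z), Z)), Z)))
  step 7: S(S(add(S(add(SZ, add(S^4(Z), Z))), Z)))
  step 8: S(S(S(add(add(SZ, add(S^4(Z), Z)), Z))))
  step 9: S(S(S(add(S(add(Z, add(S^4(Z), Z))), Z))))
  step 10: S(S(S(S(add(add(Z, add(S^4(Z), Z)), Z)))))
  step 11: S(S(S(S(add(add(S^4(Z), Z), Z)))))
  step 12: S(S(S(S(add(S(add(SSSZ, Z)), Z)))))
  step 13: S(S(S(S(S(add(add(SSSZ, Z), Z))))))
  step 14: S(S(S(S(S(add(S(add(SSZ, Z)), Z))))))
  step 15: S(S(S(S(S(S(add(add(SSZ, Z), Z)))))))
  step 16: S(S(S(S(S(S(add(S(add(SZ, Z)), Z)))))))
  step 17: S(S(S(S(S(S(S(add(add(SZ, Z), Z))))))))
  step 18: S(S(S(S(S(S(S(add(S(add(Z, Z)), Z))))))))
  step 19: S(S(S(S(S(S(S(S(add(add(Z, Z), Z)))))))))
  step 20: S(S(S(S(S(S(S(S(add(Z, Z)))))))))
  step 21: S^8(Z)

Term B:
  start: add(add(mul(SZ, SSSZ), Z), add(add(SSSZ, SZ), SZ))
  step 1: add(add(add(SSSZ, mul(Z, SSSZ)), Z), add(add(SSSZ, SZ), SZ))
  step 2: add(add(S(add(SSZ, mul(Z, SSSZ))), Z), add(add(SSSZ, SZ), SZ))
  step 3: add(S(add(add(SSZ, mul(Z, SSSZ)), Z)), add(add(SSSZ, SZ), SZ))
  step 4: S(add(add(add(SSZ, mul(Z, SSSZ)), Z), add(add(SSSZ, SZ), SZ)))
  step 5: S(add(add(S(add(SZ, mul(Z, SSSZ))), Z), add(add(SSSZ, SZ), SZ)))
  step 6: S(add(S(add(add(SZ, mul(Z, SSSZ)), Z)), add(add(SSSZ, SZ), SZ)))
  step 7: S(S(add(add(add(SZ, mul(Z, SSSZ)), Z), add(add(SSSZ, SZ), SZ))))
  step 8: S(S(add(add(S(add(Z, mul(Z, SSSZ))), Z), add(add(SSSZ, SZ), SZ))))
  step 9: S(S(add(S(add(add(Z, mul(Z, SSSZ)), Z)), add(add(SSSZ, SZ), SZ))))
  step 10: S(S(S(add(add(add(Z, mul(Z, SSSZ)), Z), add(add(SSSZ, SZ), SZ)))))
  step 11: S(S(S(add(add(mul(Z, SSSZ), Z), add(add(SSSZ, SZ), SZ)))))
  step 12: S(S(S(add(add(Z, Z), add(add(SSSZ, SZ), SZ)))))
  step 13: S(S(S(add(Z, add(add(SSSZ, SZ), SZ)))))
  step 14: S(S(S(add(add(SSSZ, SZ), SZ))))
  step 15: S(S(S(add(S(add(SSZ, SZ)), SZ))))
  step 16: S(S(S(S(add(add(SSZ, SZ), SZ)))))
  step 17: S(S(S(S(add(S(add(SZ, SZ)), SZ)))))
  step 18: S(S(S(S(S(add(add(SZ, SZ), SZ))))))
  step 19: S(S(S(S(S(add(S(add(Z, SZ)), SZ))))))
  step 20: S(S(S(S(S(S(add(add(Z, SZ), SZ)))))))
  step 21: S(S(S(S(S(S(add(SZ, SZ)))))))
  step 22: S(S(S(S(S(S(S(add(Z, SZ))))))))
  step 23: S^8(Z)

Answer: SAME — A ⇓ S^8(Z), B ⇓ S^8(Z)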